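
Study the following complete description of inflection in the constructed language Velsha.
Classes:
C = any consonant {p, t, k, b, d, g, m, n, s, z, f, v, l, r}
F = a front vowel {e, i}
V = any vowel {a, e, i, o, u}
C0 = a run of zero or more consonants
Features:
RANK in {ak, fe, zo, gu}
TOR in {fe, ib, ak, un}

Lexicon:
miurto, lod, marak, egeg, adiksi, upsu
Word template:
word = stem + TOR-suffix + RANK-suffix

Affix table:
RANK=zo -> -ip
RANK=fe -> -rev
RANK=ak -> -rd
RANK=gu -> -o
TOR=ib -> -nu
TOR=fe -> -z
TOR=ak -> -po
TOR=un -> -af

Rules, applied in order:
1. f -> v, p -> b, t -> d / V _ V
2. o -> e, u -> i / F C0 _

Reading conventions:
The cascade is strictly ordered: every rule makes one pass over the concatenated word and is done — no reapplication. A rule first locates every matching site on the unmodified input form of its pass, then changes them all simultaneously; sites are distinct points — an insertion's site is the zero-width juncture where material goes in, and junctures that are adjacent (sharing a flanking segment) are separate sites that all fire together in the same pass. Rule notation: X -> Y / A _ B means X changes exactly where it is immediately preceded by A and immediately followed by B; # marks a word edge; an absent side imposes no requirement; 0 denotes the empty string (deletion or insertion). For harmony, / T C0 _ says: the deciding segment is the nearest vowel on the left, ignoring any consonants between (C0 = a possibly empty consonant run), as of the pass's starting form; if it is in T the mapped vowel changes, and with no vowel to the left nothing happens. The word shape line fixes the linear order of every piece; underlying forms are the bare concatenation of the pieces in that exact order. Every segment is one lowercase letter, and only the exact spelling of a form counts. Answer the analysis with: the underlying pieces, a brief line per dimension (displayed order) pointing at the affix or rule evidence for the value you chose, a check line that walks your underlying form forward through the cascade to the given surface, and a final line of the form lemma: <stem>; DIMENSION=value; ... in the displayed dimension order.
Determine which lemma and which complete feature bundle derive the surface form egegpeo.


underlying: egeg-po-o
RANK=gu - signalled by the affix -o
TOR=ak - signalled by the affix -po
check: egegpoo -> egegpoo -> egegpeo
lemma: egeg; RANK=gu; TOR=ak


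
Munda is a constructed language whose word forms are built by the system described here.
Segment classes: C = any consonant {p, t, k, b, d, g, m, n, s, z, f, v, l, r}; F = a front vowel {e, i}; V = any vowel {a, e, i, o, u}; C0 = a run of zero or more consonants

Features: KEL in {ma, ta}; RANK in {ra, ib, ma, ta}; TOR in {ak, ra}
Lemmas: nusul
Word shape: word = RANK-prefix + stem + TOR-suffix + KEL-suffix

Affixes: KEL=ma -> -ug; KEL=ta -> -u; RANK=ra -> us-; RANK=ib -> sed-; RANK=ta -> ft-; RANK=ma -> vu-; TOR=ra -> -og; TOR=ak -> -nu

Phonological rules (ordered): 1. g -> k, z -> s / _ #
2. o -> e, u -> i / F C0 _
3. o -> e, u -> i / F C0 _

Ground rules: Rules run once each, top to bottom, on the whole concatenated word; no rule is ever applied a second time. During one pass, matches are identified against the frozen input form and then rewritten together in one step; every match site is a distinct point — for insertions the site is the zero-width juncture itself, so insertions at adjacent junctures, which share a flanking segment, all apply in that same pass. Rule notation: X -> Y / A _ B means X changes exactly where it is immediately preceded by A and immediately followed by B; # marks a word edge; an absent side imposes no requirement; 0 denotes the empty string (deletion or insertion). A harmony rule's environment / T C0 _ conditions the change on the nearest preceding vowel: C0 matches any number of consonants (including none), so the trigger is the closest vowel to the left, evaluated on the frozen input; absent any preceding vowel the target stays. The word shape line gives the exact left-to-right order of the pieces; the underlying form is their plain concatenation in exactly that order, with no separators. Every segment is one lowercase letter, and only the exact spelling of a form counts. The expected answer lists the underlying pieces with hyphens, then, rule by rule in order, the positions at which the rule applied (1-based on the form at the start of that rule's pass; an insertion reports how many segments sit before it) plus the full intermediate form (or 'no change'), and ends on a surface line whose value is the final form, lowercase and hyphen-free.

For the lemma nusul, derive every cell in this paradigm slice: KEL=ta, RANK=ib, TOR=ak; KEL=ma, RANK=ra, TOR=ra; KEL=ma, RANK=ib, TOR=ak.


cell KEL=ta, RANK=ib, TOR=ak:
underlying: sed-nusul-nu-u
1. g -> k, z -> s / _ #: no change
2. o -> e, u -> i / F C0 _: fires at position(s) 5: sednisulnuu
3. o -> e, u -> i / F C0 _: fires at position(s) 7: sednisilnuu
surface: sednisilnuu

cell KEL=ma, RANK=ra, TOR=ra:
underlying: us-nusul-og-ug
1. g -> k, z -> s / _ #: fires at position(s) 11: usnusuloguk
2. o -> e, u -> i / F C0 _: no change
3. o -> e, u -> i / F C0 _: no change
surface: usnusuloguk

cell KEL=ma, RANK=ib, TOR=ak:
underlying: sed-nusul-nu-ug
1. g -> k, z -> s / _ #: fires at position(s) 12: sednusulnuuk
2. o -> e, u -> i / F C0 _: fires at position(s) 5: sednisulnuuk
3. o -> e, u -> i / F C0 _: fires at position(s) 7: sednisilnuuk
surface: sednisilnuuk


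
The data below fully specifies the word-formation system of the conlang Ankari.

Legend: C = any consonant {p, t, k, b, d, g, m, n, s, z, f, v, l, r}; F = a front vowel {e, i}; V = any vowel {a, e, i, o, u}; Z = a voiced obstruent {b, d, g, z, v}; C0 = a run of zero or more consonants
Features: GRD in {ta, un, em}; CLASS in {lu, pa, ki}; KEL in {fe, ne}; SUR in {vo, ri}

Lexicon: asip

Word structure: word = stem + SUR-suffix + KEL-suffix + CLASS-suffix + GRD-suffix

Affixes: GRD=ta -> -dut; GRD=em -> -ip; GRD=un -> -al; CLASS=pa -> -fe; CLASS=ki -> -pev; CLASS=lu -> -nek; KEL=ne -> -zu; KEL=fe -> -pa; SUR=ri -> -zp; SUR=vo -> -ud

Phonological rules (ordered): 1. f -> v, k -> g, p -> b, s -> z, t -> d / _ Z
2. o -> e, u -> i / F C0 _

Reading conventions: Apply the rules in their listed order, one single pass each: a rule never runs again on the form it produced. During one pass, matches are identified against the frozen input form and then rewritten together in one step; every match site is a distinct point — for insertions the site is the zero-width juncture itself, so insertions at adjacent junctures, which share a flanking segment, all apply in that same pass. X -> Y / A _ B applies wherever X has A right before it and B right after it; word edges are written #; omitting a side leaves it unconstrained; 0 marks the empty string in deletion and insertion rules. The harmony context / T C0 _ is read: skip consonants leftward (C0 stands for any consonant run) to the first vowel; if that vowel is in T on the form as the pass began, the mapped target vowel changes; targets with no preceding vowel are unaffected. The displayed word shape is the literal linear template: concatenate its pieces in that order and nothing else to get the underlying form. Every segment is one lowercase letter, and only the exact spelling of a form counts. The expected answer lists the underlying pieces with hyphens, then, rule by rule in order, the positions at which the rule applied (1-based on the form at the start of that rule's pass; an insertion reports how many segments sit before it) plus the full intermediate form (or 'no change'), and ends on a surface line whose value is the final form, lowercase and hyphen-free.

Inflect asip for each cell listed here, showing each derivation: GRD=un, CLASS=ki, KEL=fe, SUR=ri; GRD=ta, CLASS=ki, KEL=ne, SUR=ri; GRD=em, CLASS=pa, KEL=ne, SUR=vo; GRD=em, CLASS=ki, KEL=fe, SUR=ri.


cell GRD=un, CLASS=ki, KEL=fe, SUR=ri:
underlying: asip-zp-pa-pev-al
1. f -> v, k -> g, p -> b, s -> z, t -> d / _ Z: fires at position(s) 4: asibzppapeval
2. o -> e, u -> i / F C0 _: no change
surface: asibzppapeval

cell GRD=ta, CLASS=ki, KEL=ne, SUR=ri:
underlying: asip-zp-zu-pev-dut
1. f -> v, k -> g, p -> b, s -> z, t -> d / _ Z: fires at position(s) 4, 6: asibzbzupevdut
2. o -> e, u -> i / F C0 _: fires at position(s) 8, 13: asibzbzipevdit
surface: asibzbzipevdit

cell GRD=em, CLASS=pa, KEL=ne, SUR=vo:
underlying: asip-ud-zu-fe-ip
1. f -> v, k -> g, p -> b, s -> z, t -> d / _ Z: no change
2. o -> e, u -> i / F C0 _: fires at position(s) 5: asipidzufeip
surface: asipidzufeip

cell GRD=em, CLASS=ki, KEL=fe, SUR=ri:
underlying: asip-zp-pa-pev-ip
1. f -> v, k -> g, p -> b, s -> z, t -> d / _ Z: fires at position(s) 4: asibzppapevip
2. o -> e, u -> i / F C0 _: no change
surface: asibzppapevip


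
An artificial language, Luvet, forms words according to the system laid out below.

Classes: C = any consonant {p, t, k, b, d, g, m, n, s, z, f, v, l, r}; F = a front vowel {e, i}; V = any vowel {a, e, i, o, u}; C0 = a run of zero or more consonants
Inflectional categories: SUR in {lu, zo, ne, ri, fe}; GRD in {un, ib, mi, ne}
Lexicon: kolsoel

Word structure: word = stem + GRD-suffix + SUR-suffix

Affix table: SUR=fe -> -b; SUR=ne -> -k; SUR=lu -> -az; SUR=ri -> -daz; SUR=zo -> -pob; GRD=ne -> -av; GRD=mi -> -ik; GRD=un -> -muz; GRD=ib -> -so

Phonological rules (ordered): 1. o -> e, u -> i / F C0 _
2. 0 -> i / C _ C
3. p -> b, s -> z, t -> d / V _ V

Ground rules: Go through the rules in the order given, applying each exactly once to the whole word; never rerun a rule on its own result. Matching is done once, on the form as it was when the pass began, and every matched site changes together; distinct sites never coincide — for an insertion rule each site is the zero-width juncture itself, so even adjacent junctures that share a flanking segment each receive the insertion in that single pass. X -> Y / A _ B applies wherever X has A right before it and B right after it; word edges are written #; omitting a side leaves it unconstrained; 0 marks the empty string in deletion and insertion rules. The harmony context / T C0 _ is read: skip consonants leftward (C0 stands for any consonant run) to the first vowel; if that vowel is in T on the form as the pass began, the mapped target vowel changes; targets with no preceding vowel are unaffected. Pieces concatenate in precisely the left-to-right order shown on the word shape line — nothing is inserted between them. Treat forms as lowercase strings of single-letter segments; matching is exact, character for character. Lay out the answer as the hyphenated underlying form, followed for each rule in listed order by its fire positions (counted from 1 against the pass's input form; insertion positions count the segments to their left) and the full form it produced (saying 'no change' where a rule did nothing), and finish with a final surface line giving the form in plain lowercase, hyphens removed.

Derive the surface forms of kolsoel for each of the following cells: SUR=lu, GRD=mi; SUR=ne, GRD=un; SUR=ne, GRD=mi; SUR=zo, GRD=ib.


cell SUR=lu, GRD=mi:
underlying: kolsoel-ik-az
1. o -> e, u -> i / F C0 _: no change
2. 0 -> i / C _ C: inserts after position(s) 3: kolisoelikaz
3. p -> b, s -> z, t -> d / V _ V: fires at position(s) 5: kolizoelikaz
surface: kolizoelikaz

cell SUR=ne, GRD=un:
underlying: kolsoel-muz-k
1. o -> e, u -> i / F C0 _: fires at position(s) 9: kolsoelmizk
2. 0 -> i / C _ C: inserts after position(s) 3, 7, 10: kolisoelimizik
3. p -> b, s -> z, t -> d / V _ V: fires at position(s) 5: kolizoelimizik
surface: kolizoelimizik

cell SUR=ne, GRD=mi:
underlying: kolsoel-ik-k
1. o -> e, u -> i / F C0 _: no change
2. 0 -> i / C _ C: inserts after position(s) 3, 9: kolisoelikik
3. p -> b, s -> z, t -> d / V _ V: fires at position(s) 5: kolizoelikik
surface: kolizoelikik

cell SUR=zo, GRD=ib:
underlying: kolsoel-so-pob
1. o -> e, u -> i / F C0 _: fires at position(s) 9: kolsoelsepob
2. 0 -> i / C _ C: inserts after position(s) 3, 7: kolisoelisepob
3. p -> b, s -> z, t -> d / V _ V: fires at position(s) 5, 10, 12: kolizoelizebob
surface: kolizoelizebob


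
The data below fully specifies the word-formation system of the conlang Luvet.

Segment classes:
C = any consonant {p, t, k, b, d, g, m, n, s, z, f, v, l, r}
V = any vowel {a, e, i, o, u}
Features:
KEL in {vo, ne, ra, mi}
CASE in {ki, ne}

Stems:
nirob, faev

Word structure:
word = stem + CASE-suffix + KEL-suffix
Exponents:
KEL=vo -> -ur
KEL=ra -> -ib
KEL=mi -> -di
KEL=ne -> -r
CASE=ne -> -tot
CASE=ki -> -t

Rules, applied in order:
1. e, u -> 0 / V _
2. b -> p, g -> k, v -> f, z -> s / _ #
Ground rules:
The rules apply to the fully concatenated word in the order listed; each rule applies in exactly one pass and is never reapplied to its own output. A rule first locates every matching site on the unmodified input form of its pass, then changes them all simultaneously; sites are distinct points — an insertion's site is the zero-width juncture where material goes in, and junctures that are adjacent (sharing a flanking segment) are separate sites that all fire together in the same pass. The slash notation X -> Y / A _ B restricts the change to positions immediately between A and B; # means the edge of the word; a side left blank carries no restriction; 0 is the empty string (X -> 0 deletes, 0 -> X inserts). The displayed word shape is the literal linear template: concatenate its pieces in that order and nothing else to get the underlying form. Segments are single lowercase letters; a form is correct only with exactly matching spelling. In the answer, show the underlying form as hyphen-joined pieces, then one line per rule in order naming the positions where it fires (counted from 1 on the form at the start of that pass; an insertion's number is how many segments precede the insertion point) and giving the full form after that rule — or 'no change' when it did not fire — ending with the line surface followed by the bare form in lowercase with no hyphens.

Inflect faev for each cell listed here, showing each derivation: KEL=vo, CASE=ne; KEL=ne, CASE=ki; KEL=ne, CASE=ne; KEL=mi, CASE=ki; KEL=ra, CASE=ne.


cell KEL=vo, CASE=ne:
underlying: faev-tot-ur
1. e, u -> 0 / V _: fires at position(s) 3: favtotur
2. b -> p, g -> k, v -> f, z -> s / _ #: no change
surface: favtotur

cell KEL=ne, CASE=ki:
underlying: faev-t-r
1. e, u -> 0 / V _: fires at position(s) 3: favtr
2. b -> p, g -> k, v -> f, z -> s / _ #: no change
surface: favtr

cell KEL=ne, CASE=ne:
underlying: faev-tot-r
1. e, u -> 0 / V _: fires at position(s) 3: favtotr
2. b -> p, g -> k, v -> f, z -> s / _ #: no change
surface: favtotr

cell KEL=mi, CASE=ki:
underlying: faev-t-di
1. e, u -> 0 / V _: fires at position(s) 3: favtdi
2. b -> p, g -> k, v -> f, z -> s / _ #: no change
surface: favtdi

cell KEL=ra, CASE=ne:
underlying: faev-tot-ib
1. e, u -> 0 / V _: fires at position(s) 3: favtotib
2. b -> p, g -> k, v -> f, z -> s / _ #: fires at position(s) 8: favtotip
surface: favtotip


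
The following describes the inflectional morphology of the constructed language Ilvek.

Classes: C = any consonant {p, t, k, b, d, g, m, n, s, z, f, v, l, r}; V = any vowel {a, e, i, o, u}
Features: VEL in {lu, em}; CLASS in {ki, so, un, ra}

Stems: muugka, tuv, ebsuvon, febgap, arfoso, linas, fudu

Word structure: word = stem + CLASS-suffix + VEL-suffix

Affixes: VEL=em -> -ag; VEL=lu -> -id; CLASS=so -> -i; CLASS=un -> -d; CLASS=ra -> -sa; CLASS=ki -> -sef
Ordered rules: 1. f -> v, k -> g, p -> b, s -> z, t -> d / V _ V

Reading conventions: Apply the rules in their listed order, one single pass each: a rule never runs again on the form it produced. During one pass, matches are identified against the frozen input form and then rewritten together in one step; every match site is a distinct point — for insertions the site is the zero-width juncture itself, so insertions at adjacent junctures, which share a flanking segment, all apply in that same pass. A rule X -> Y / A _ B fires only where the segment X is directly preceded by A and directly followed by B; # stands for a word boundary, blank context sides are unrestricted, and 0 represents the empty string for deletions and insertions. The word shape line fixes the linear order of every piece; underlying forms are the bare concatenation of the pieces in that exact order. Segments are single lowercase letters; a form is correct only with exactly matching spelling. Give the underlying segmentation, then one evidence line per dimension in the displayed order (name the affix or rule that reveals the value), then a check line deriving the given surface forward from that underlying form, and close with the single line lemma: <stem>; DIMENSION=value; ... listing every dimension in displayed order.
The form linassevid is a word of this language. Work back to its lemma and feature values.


underlying: linas-sef-id
VEL=lu - signalled by the affix -id
CLASS=ki - signalled by the affix -sef
check: linassefid -> linassevid
lemma: linas; VEL=lu; CLASS=ki


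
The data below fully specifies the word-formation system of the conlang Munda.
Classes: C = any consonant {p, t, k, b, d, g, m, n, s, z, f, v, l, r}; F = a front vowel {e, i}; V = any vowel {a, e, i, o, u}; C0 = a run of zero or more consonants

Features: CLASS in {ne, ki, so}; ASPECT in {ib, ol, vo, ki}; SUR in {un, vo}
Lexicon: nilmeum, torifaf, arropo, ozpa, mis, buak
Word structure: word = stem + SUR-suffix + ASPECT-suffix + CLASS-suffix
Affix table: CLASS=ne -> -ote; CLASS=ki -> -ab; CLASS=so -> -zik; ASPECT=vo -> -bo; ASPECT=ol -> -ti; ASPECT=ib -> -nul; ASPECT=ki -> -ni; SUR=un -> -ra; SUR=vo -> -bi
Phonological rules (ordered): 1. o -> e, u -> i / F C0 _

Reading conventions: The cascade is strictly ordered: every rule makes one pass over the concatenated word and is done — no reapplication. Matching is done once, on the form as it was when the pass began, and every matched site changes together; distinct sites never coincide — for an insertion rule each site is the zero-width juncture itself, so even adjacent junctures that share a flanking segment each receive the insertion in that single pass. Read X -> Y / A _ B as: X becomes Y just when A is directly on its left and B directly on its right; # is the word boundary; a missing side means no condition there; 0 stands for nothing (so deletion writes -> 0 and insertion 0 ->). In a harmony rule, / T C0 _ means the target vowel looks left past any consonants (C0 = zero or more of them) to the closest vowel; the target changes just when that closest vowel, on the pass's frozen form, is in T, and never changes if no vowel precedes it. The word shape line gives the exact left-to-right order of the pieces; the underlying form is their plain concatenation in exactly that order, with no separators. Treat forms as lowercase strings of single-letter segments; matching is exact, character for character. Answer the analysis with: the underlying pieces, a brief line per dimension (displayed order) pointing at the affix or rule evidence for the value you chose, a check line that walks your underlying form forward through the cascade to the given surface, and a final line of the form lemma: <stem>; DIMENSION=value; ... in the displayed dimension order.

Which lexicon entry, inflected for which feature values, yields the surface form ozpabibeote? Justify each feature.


underlying: ozpa-bi-bo-ote
CLASS=ne - signalled by the affix -ote
ASPECT=vo - signalled by the affix -bo
SUR=vo - signalled by the affix -bi
check: ozpabiboote -> ozpabibeote
lemma: ozpa; CLASS=ne; ASPECT=vo; SUR=vo


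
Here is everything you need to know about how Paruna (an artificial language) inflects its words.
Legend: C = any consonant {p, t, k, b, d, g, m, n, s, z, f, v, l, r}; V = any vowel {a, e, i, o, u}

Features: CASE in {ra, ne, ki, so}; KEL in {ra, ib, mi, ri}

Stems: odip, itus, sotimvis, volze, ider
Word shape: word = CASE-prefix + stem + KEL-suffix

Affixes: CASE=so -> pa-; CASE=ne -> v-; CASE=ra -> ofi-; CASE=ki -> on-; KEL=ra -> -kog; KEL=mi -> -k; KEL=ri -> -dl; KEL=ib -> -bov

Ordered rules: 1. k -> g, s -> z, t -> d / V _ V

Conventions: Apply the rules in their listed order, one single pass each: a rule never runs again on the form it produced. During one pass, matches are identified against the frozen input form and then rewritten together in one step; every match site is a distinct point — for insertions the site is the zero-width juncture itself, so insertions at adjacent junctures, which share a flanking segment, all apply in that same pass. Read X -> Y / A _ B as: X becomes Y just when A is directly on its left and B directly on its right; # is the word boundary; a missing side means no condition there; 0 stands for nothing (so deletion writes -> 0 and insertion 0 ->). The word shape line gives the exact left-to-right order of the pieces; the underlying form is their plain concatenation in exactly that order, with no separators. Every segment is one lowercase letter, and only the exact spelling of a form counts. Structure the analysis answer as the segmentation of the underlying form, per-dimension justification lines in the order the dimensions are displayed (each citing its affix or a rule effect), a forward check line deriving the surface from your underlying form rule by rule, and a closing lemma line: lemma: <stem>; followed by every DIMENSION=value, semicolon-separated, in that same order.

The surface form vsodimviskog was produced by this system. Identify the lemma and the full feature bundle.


underlying: v-sotimvis-kog
CASE=ne - signalled by the affix v-
KEL=ra - signalled by the affix -kog
check: vsotimviskog -> vsodimviskog
lemma: sotimvis; CASE=ne; KEL=ra


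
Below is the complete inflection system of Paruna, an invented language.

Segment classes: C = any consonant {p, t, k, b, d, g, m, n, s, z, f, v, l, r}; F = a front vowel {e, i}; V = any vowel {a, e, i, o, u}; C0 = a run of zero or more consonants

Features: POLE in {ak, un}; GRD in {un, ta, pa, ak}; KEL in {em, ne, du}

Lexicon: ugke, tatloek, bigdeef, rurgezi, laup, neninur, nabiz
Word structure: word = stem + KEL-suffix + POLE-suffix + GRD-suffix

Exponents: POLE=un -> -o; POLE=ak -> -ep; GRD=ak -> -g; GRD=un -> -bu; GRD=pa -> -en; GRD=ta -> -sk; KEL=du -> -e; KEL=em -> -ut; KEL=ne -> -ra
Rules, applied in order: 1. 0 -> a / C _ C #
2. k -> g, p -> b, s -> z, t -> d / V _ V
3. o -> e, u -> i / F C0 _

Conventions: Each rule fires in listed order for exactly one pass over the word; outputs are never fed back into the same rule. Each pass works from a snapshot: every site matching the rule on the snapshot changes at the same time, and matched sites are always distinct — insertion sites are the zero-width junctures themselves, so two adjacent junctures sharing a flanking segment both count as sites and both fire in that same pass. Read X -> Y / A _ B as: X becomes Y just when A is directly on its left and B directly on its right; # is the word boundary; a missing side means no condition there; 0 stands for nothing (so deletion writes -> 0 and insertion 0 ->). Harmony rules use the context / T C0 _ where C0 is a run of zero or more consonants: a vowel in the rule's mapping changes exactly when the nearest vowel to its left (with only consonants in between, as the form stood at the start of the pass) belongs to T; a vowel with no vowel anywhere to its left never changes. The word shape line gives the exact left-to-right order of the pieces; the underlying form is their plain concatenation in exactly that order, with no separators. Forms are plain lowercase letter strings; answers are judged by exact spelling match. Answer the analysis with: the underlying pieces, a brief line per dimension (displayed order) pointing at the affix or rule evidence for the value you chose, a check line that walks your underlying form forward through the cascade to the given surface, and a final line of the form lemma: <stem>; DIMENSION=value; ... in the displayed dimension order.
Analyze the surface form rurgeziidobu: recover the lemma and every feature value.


underlying: rurgezi-ut-o-bu
POLE=un - signalled by the affix -o
GRD=un - signalled by the affix -bu
KEL=em - signalled by the affix -ut
check: rurgeziutobu -> rurgeziutobu -> rurgeziudobu -> rurgeziidobu
lemma: rurgezi; POLE=un; GRD=un; KEL=em


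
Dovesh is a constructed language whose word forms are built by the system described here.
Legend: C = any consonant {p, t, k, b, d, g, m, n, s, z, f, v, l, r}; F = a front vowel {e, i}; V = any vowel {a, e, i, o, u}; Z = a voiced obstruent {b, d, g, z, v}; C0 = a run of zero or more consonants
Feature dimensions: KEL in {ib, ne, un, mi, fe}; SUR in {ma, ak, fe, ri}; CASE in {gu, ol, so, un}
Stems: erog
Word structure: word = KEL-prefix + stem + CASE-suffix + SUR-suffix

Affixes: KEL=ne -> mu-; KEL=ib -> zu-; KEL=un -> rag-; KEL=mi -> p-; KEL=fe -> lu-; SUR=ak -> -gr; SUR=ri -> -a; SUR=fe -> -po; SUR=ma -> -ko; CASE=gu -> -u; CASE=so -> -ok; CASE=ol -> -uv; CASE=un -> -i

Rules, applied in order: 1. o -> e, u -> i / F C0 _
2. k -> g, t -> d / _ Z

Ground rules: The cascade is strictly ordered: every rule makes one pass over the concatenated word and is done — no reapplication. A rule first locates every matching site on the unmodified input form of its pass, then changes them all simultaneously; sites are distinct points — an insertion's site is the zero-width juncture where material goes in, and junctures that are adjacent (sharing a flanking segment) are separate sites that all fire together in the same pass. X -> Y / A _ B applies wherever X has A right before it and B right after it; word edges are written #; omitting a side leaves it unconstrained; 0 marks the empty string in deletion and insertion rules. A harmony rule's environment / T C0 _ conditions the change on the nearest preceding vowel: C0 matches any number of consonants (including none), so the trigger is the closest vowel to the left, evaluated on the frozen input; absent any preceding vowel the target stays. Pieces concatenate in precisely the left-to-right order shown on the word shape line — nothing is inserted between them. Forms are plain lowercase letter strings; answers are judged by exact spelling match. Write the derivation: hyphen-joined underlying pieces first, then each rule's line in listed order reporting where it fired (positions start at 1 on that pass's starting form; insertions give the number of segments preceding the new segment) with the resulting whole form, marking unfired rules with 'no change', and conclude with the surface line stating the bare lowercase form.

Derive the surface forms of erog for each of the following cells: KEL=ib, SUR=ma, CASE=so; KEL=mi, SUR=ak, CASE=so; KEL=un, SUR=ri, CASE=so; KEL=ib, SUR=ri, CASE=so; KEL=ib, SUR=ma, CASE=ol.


cell KEL=ib, SUR=ma, CASE=so:
underlying: zu-erog-ok-ko
1. o -> e, u -> i / F C0 _: fires at position(s) 5: zueregokko
2. k -> g, t -> d / _ Z: no change
surface: zueregokko

cell KEL=mi, SUR=ak, CASE=so:
underlying: p-erog-ok-gr
1. o -> e, u -> i / F C0 _: fires at position(s) 4: peregokgr
2. k -> g, t -> d / _ Z: fires at position(s) 7: peregoggr
surface: peregoggr

cell KEL=un, SUR=ri, CASE=so:
underlying: rag-erog-ok-a
1. o -> e, u -> i / F C0 _: fires at position(s) 6: rageregoka
2. k -> g, t -> d / _ Z: no change
surface: rageregoka

cell KEL=ib, SUR=ri, CASE=so:
underlying: zu-erog-ok-a
1. o -> e, u -> i / F C0 _: fires at position(s) 5: zueregoka
2. k -> g, t -> d / _ Z: no change
surface: zueregoka

cell KEL=ib, SUR=ma, CASE=ol:
underlying: zu-erog-uv-ko
1. o -> e, u -> i / F C0 _: fires at position(s) 5: zuereguvko
2. k -> g, t -> d / _ Z: no change
surface: zuereguvko


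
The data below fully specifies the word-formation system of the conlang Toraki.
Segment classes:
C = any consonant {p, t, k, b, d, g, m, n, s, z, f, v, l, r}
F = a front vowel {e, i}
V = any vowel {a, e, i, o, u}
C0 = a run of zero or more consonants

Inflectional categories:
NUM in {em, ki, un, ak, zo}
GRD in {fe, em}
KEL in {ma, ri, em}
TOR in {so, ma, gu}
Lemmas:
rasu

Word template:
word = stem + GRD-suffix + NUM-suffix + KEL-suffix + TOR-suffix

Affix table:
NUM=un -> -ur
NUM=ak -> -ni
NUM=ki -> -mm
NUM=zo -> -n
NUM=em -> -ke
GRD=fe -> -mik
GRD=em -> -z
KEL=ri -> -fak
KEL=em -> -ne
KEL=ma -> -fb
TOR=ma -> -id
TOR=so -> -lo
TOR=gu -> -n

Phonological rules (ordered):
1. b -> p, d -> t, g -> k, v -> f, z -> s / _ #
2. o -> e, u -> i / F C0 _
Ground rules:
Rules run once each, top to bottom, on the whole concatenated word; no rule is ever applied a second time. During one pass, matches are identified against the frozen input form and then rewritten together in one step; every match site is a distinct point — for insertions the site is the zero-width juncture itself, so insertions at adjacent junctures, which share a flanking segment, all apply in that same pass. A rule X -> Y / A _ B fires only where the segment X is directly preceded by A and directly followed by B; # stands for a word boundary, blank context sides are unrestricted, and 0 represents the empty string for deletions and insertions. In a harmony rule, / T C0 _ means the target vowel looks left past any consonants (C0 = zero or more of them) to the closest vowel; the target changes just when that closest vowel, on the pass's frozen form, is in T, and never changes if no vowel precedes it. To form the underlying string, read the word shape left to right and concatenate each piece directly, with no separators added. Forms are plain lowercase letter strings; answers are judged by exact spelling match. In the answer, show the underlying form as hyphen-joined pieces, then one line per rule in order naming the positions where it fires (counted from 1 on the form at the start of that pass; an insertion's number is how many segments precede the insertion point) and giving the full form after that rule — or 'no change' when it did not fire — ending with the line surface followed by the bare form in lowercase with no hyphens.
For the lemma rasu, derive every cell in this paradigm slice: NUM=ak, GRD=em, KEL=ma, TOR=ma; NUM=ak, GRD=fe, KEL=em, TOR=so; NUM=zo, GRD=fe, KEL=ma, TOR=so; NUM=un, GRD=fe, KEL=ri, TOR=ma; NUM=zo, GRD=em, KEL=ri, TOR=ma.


cell NUM=ak, GRD=em, KEL=ma, TOR=ma:
underlying: rasu-z-ni-fb-id
1. b -> p, d -> t, g -> k, v -> f, z -> s / _ #: fires at position(s) 11: rasuznifbit
2. o -> e, u -> i / F C0 _: no change
surface: rasuznifbit

cell NUM=ak, GRD=fe, KEL=em, TOR=so:
underlying: rasu-mik-ni-ne-lo
1. b -> p, d -> t, g -> k, v -> f, z -> s / _ #: no change
2. o -> e, u -> i / F C0 _: fires at position(s) 13: rasumikninele
surface: rasumikninele

cell NUM=zo, GRD=fe, KEL=ma, TOR=so:
underlying: rasu-mik-n-fb-lo
1. b -> p, d -> t, g -> k, v -> f, z -> s / _ #: no change
2. o -> e, u -> i / F C0 _: fires at position(s) 12: rasumiknfble
surface: rasumiknfble

cell NUM=un, GRD=fe, KEL=ri, TOR=ma:
underlying: rasu-mik-ur-fak-id
1. b -> p, d -> t, g -> k, v -> f, z -> s / _ #: fires at position(s) 14: rasumikurfakit
2. o -> e, u -> i / F C0 _: fires at position(s) 8: rasumikirfakit
surface: rasumikirfakit

cell NUM=zo, GRD=em, KEL=ri, TOR=ma:
underlying: rasu-z-n-fak-id
1. b -> p, d -> t, g -> k, v -> f, z -> s / _ #: fires at position(s) 11: rasuznfakit
2. o -> e, u -> i / F C0 _: no change
surface: rasuznfakit


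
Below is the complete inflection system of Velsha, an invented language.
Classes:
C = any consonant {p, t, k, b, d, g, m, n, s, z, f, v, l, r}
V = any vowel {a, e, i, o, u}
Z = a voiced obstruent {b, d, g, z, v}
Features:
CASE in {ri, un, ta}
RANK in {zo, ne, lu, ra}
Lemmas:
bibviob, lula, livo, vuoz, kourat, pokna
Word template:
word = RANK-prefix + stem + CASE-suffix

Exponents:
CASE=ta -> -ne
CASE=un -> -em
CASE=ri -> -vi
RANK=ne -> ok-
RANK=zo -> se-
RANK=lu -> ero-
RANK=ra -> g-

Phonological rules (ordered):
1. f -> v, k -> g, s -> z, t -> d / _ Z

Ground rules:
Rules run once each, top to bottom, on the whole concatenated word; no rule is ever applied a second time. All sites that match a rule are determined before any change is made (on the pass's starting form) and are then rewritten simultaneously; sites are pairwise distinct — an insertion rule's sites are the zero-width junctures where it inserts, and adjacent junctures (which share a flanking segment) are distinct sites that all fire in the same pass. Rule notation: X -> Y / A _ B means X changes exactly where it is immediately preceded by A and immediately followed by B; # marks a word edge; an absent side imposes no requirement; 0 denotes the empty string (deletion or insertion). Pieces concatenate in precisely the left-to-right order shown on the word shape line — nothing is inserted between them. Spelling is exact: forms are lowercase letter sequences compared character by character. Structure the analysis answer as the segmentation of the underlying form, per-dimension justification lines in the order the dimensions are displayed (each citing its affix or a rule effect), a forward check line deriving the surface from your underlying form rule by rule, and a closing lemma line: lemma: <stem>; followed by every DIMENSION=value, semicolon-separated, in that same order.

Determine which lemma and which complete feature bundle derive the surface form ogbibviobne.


underlying: ok-bibviob-ne
CASE=ta - signalled by the affix -ne
RANK=ne - signalled by the affix ok-
check: okbibviobne -> ogbibviobne
lemma: bibviob; CASE=ta; RANK=ne


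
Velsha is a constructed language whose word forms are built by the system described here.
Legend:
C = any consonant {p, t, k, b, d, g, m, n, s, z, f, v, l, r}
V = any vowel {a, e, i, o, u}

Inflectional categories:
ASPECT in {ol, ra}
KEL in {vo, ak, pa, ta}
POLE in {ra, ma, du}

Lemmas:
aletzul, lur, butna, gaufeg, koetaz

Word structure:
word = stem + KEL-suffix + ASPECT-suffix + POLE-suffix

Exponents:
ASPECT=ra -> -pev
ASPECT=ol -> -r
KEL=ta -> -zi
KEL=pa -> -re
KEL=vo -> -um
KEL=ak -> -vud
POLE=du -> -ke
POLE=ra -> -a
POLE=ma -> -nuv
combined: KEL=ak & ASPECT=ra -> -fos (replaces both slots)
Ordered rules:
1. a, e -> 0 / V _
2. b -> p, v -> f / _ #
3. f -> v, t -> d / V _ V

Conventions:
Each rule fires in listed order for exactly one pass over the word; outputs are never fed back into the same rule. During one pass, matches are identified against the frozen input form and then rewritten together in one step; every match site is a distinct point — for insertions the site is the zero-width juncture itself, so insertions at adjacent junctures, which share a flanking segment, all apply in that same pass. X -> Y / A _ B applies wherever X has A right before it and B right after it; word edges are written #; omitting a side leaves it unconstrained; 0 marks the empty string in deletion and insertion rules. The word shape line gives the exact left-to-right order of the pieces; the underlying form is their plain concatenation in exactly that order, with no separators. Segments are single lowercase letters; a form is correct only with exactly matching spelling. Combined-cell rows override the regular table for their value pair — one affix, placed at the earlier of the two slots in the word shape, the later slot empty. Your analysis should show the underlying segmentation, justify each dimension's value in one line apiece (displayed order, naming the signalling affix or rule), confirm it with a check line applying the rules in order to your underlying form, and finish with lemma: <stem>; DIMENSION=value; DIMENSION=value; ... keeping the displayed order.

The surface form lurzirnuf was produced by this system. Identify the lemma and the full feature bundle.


underlying: lur-zi-r-nuv
ASPECT=ol - signalled by the affix -r
KEL=ta - signalled by the affix -zi
POLE=ma - signalled by the affix -nuv
check: lurzirnuv -> lurzirnuv -> lurzirnuf -> lurzirnuf
lemma: lur; ASPECT=ol; KEL=ta; POLE=ma


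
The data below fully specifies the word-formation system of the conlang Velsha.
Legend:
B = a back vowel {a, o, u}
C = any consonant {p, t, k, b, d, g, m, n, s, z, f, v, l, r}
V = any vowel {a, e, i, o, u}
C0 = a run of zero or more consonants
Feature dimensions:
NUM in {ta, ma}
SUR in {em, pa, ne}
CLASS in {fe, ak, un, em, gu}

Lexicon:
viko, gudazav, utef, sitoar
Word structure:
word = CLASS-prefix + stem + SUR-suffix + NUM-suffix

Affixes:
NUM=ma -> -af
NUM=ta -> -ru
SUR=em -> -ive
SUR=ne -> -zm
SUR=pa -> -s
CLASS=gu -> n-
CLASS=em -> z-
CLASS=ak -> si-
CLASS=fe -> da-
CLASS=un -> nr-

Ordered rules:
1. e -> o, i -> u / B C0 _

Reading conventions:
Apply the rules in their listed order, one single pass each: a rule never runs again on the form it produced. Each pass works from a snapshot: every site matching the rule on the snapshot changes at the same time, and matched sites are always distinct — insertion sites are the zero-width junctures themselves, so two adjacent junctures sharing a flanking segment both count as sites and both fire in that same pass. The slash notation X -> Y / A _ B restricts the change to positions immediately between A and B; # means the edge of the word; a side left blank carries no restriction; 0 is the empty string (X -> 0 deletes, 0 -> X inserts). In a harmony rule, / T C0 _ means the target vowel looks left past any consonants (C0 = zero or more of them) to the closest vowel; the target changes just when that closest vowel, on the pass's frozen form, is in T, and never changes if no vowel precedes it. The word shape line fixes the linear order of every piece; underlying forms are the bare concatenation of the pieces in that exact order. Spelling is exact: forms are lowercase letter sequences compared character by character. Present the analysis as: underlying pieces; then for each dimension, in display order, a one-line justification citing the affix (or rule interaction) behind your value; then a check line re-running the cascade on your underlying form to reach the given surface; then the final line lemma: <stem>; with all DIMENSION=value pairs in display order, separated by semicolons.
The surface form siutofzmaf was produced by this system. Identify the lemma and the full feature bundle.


underlying: si-utef-zm-af
NUM=ma - signalled by the affix -af
SUR=ne - signalled by the affix -zm
CLASS=ak - signalled by the affix si-
check: siutefzmaf -> siutofzmaf
lemma: utef; NUM=ma; SUR=ne; CLASS=ak


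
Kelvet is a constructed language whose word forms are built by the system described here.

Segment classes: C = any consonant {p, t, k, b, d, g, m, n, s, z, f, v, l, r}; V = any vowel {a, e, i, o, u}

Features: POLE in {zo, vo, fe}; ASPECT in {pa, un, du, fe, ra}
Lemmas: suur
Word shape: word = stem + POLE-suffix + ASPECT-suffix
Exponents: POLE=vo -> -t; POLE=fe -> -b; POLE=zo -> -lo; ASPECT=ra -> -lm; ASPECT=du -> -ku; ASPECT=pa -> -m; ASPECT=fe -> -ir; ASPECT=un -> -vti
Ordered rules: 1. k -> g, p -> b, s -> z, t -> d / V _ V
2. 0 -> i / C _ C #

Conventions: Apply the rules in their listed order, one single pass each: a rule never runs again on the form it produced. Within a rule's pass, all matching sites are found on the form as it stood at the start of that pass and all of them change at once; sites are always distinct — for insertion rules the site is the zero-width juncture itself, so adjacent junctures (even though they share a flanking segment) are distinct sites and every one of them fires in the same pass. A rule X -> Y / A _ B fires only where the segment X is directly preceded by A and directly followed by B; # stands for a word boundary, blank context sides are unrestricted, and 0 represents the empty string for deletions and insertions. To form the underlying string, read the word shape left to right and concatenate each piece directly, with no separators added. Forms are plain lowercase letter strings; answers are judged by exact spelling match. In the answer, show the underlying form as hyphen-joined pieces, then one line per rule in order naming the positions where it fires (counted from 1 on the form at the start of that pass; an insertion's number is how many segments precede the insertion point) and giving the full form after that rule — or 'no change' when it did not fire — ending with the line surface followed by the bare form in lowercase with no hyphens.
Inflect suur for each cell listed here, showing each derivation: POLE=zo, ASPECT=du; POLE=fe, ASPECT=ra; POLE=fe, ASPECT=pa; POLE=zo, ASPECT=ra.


cell POLE=zo, ASPECT=du:
underlying: suur-lo-ku
1. k -> g, p -> b, s -> z, t -> d / V _ V: fires at position(s) 7: suurlogu
2. 0 -> i / C _ C #: no change
surface: suurlogu

cell POLE=fe, ASPECT=ra:
underlying: suur-b-lm
1. k -> g, p -> b, s -> z, t -> d / V _ V: no change
2. 0 -> i / C _ C #: inserts after position(s) 6: suurblim
surface: suurblim

cell POLE=fe, ASPECT=pa:
underlying: suur-b-m
1. k -> g, p -> b, s -> z, t -> d / V _ V: no change
2. 0 -> i / C _ C #: inserts after position(s) 5: suurbim
surface: suurbim

cell POLE=zo, ASPECT=ra:
underlying: suur-lo-lm
1. k -> g, p -> b, s -> z, t -> d / V _ V: no change
2. 0 -> i / C _ C #: inserts after position(s) 7: suurlolim
surface: suurlolim
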